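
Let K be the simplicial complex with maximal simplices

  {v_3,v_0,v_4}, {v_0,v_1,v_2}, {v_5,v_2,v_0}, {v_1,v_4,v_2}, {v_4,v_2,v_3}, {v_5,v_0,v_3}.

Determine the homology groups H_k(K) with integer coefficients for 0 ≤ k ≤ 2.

H_0 = Z,  H_1 = Z,  H_2 = 0.

Order the vertices as v_0 < v_1 < v_2 < v_3 < v_4 < v_5. Listing each simplex with vertices in this order, K has dimension 2 with simplices:

  0-simplices (6): [v_0], [v_1], [v_2], [v_3], [v_4], [v_5]
  1-simplices (12): [v_0,v_1], [v_0,v_2], [v_0,v_3], [v_0,v_4], [v_0,v_5], [v_1,v_2], [v_1,v_4], [v_2,v_3], [v_2,v_4], [v_2,v_5], [v_3,v_4], [v_3,v_5]
  2-simplices (6): [v_0,v_1,v_2], [v_0,v_2,v_5], [v_0,v_3,v_4], [v_0,v_3,v_5], [v_1,v_2,v_4], [v_2,v_3,v_4]

so the chain groups are C_0 ≅ Z^6, C_1 ≅ Z^12, C_2 ≅ Z^6.

Boundary ∂_1: C_1 → C_0 sends each edge [p,q] (with p < q) to q − p.
As a 6×12 matrix over Z this has rank 5, with invariant factors (1,1,1,1,1).

∂_2: C_2 → C_1 acts by ∂[p,q,r] = [q,r] − [p,r] + [p,q]. For instance
  ∂[v_0,v_3,v_5] = [v_3,v_5] − [v_0,v_5] + [v_0,v_3],
  ∂[v_2,v_3,v_4] = [v_3,v_4] − [v_2,v_4] + [v_2,v_3].
As a 12×6 matrix over Z this has rank 6, with invariant factors (1,1,1,1,1,1).

Now H_k = ker ∂_k / im ∂_{k+1}, so:

  H_0: rank C_0 − rank ∂_1 = 6 − 5 = 1, and the invariant factors of ∂_1 are all 1, so H_0 = Z.
  H_1: rank ker ∂_1 − rank ∂_2 = (12 − 5) − 6 = 1, and the invariant factors of ∂_2 are all 1, so H_1 = Z.
  H_2: rank ker ∂_2 − rank ∂_3 = (6 − 6) − 0 = 0, and there is no ∂_3, so H_2 = 0.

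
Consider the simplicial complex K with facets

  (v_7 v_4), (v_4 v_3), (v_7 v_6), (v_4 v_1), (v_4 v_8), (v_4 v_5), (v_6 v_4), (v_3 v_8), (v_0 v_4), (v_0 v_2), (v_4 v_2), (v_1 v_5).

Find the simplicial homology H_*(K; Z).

H_0 ≅ Z,  H_1 ≅ Z^4.

Fix the vertex order v_0 < v_1 < v_2 < v_3 < v_4 < v_5 < v_6 < v_7 < v_8 and write every simplex with vertices in increasing order. Then dim K = 1 and the simplices of K are:

  0-simplices (9): [v_0], [v_1], [v_2], [v_3], [v_4], [v_5], [v_6], [v_7], [v_8]
  1-simplices (12): [v_0,v_2], [v_0,v_4], [v_1,v_4], [v_1,v_5], [v_2,v_4], [v_3,v_4], [v_3,v_8], [v_4,v_5], [v_4,v_6], [v_4,v_7], [v_4,v_8], [v_6,v_7]

so the chain groups are C_0 ≅ Z^9, C_1 ≅ Z^12.

∂_1: C_1 → C_0 is given by ∂[p,q] = [q] − [p]. For instance
  ∂[v_0,v_4] = [v_4] − [v_0].
This gives a 9×12 integer matrix of rank 8; reducing to Smith normal form yields diagonal entries (1,1,1,1,1,1,1,1).

Computing H_k = (kernel of ∂_k) / (image of ∂_{k+1}):

  H_0: rank C_0 − rank ∂_1 = 9 − 8 = 1, and the invariant factors of ∂_1 are all 1, so H_0 = Z.
  H_1: rank ker ∂_1 − rank ∂_2 = (12 − 8) − 0 = 4, and there is no ∂_2, so H_1 = Z^4.

As a check, the Euler characteristic is 9 − 12 = -3, which agrees with 1 − 4 = -3.
(K is a triangulation of a wedge of 4 circles.)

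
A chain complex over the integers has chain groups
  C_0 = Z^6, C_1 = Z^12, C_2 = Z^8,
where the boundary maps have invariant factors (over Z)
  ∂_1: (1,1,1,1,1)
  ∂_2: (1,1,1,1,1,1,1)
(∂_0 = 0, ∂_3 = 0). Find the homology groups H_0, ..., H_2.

H_0 ≅ Z,  H_1 = 0,  H_2 ≅ Z.

H_0: b_0 = 6 − 0 − 5 = 1; torsion from ∂_1 factors > 1: none. So H_0 ≅ Z.
H_1: b_1 = 12 − 5 − 7 = 0; torsion from ∂_2 factors > 1: none. So H_1 ≅ 0.
H_2: b_2 = 8 − 7 − 0 = 1; torsion from ∂_3 factors > 1: none. So H_2 ≅ Z.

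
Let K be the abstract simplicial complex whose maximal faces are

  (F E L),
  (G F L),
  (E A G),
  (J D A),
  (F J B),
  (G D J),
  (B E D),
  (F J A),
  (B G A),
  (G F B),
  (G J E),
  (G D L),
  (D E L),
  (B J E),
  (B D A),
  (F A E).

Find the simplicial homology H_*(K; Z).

H_0 ≅ Z,  H_1 ≅ Z^2,  H_2 ≅ Z.

We work with the vertex ordering A < B < D < E < F < G < J < L. The simplices of K, each written with vertices in increasing order, are:

  0-simplices (8): A, B, D, E, F, G, J, L
  1-simplices (24): AB, AD, AE, AF, AG, AJ, BD, BE, BF, BG, BJ, DE, DG, DJ, DL, EF, EG, EJ, EL, FG, FJ, FL, GJ, GL
  2-simplices (16): ABD, ABG, ADJ, AEF, AEG, AFJ, BDE, BEJ, BFG, BFJ, DEL, DGJ, DGL, EFL, EGJ, FGL

giving chain groups C_0 ≅ Z^8, C_1 ≅ Z^24, C_2 ≅ Z^16.

Boundary ∂_1: C_1 → C_0 sends each edge [p,q] (with p < q) to q − p.
As a 8×24 matrix over Z this has rank 7, with invariant factors (1,1,1,1,1,1,1).

∂_2: C_2 → C_1 sends each 2-simplex [p,q,r] to [q,r] − [p,r] + [p,q]. For instance
  ∂DGL = GL − DL + DG,
  ∂DEL = EL − DL + DE.
The resulting 24×16 matrix has rank 15, and its Smith normal form has invariant factors (1,1,1,1,1,1,1,1,1,1,1,1,1,1,1).

Now H_k = ker ∂_k / im ∂_{k+1}, so:

  H_0: rank C_0 − rank ∂_1 = 8 − 7 = 1, and the invariant factors of ∂_1 are all 1, so H_0 ≅ Z.
  H_1: rank ker ∂_1 − rank ∂_2 = (24 − 7) − 15 = 2, and the invariant factors of ∂_2 are all 1, so H_1 ≅ Z^2.
  H_2: rank ker ∂_2 − rank ∂_3 = (16 − 15) − 0 = 1, and there is no ∂_3, so H_2 ≅ Z.

As a check, the Euler characteristic is 8 − 24 + 16 = 0, which agrees with 1 − 2 + 1 = 0.
(K is a triangulation of the torus T^2.)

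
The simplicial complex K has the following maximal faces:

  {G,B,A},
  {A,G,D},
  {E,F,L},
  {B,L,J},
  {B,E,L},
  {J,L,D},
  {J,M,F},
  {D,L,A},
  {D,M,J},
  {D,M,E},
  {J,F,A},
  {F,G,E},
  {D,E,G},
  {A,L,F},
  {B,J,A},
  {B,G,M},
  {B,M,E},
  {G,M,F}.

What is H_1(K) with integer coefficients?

K has 9 vertices, 27 edges, 18 triangles.
rank ∂_1 = 8, rank ∂_2 = 18 ⇒ b_1 = 27 − 8 − 18 = 1; ∂_2 has invariant factor(s) [2] giving torsion. So H_1 = Z ⊕ Z/2.

H_1 = Z ⊕ Z/2.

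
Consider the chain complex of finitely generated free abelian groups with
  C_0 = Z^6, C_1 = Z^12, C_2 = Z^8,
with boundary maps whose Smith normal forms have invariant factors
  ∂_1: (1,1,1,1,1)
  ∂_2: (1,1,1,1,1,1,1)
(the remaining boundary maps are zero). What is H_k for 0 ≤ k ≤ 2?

H_0 ≅ Z,  H_1 = 0,  H_2 ≅ Z.

H_0: b_0 = 6 − 0 − 5 = 1; torsion from ∂_1 factors > 1: none. So H_0 ≅ Z.
H_1: b_1 = 12 − 5 − 7 = 0; torsion from ∂_2 factors > 1: none. So H_1 ≅ 0.
H_2: b_2 = 8 − 7 − 0 = 1; torsion from ∂_3 factors > 1: none. So H_2 ≅ Z.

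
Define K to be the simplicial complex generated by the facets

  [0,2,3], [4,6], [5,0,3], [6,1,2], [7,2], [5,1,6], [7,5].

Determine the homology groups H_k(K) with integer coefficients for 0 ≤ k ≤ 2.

H_0 ≅ Z,  H_1 ≅ Z^2,  H_2 = 0.

Fix the vertex order 0 < 1 < 2 < 3 < 4 < 5 < 6 < 7 and write every simplex with vertices in increasing order. Then dim K = 2 and the simplices of K are:

  0-simplices (8): [0], [1], [2], [3], [4], [5], [6], [7]
  1-simplices (13): [0,2], [0,3], [0,5], [1,2], [1,5], [1,6], [2,3], [2,6], [2,7], [3,5], [4,6], [5,6], [5,7]
  2-simplices (4): [0,2,3], [0,3,5], [1,2,6], [1,5,6]

Hence C_0 ≅ Z^8, C_1 ≅ Z^13, C_2 ≅ Z^4.

∂_1: C_1 → C_0 is given by ∂[p,q] = [q] − [p]. For instance
  ∂[4,6] = [6] − [4].
This gives a 8×13 integer matrix of rank 7; reducing to Smith normal form yields diagonal entries (1,1,1,1,1,1,1).

Boundary ∂_2: C_2 → C_1 acts by ∂[p,q,r] = [q,r] − [p,r] + [p,q]. For instance
  ∂[0,3,5] = [3,5] − [0,5] + [0,3],
  ∂[0,2,3] = [2,3] − [0,3] + [0,2].
The 13×4 boundary matrix has rank 4 and Smith normal form diag(1,1,1,1).

From H_k ≅ ker(∂_k) / im(∂_{k+1}) we obtain:

  H_0: rank C_0 − rank ∂_1 = 8 − 7 = 1, and the invariant factors of ∂_1 are all 1, so H_0 = Z.
  H_1: rank ker ∂_1 − rank ∂_2 = (13 − 7) − 4 = 2, and the invariant factors of ∂_2 are all 1, so H_1 = Z^2.
  H_2: rank ker ∂_2 − rank ∂_3 = (4 − 4) − 0 = 0, and there is no ∂_3, so H_2 = 0.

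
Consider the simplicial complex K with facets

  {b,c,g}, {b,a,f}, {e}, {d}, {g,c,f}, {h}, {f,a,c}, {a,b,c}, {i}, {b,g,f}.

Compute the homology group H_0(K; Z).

H_0 ≅ Z^5.

Take the total order a < b < c < d < e < f < g < h < i on the vertex set. Then K (dimension 2) consists of the simplices:

  0-simplices (9): a, b, c, d, e, f, g, h, i
  1-simplices (9): ab, ac, af, bc, bf, bg, cf, cg, fg
  2-simplices (6): abc, abf, acf, bcg, bfg, cfg

giving chain groups C_0 ≅ Z^9, C_1 ≅ Z^9, C_2 ≅ Z^6.

Boundary ∂_1: C_1 → C_0 is given by ∂[p,q] = [q] − [p].
The resulting 9×9 matrix has rank 4, and its Smith normal form has invariant factors (1,1,1,1).

The boundary map ∂_2: C_2 → C_1 sends each 2-simplex [p,q,r] to [q,r] − [p,r] + [p,q]. For instance
  ∂bfg = fg − bg + bf,
  ∂cfg = fg − cg + cf.
As a 9×6 matrix over Z this has rank 5, with invariant factors (1,1,1,1,1).

Computing H_k = (kernel of ∂_k) / (image of ∂_{k+1}):

  H_0: rank C_0 − rank ∂_1 = 9 − 4 = 5, and the invariant factors of ∂_1 are all 1, so H_0 = Z^5.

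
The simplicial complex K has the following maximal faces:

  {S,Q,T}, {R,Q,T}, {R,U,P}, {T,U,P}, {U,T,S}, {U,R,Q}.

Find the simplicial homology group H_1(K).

H_1 ≅ Z.

Take the total order P < Q < R < S < T < U on the vertex set. Then K (dimension 2) consists of the simplices:

  0-simplices (6): P, Q, R, S, T, U
  1-simplices (12): PR, PT, PU, QR, QS, QT, QU, RT, RU, ST, SU, TU
  2-simplices (6): PRU, PTU, QRT, QRU, QST, STU

Hence C_0 ≅ Z^6, C_1 ≅ Z^12, C_2 ≅ Z^6.

∂_1: C_1 → C_0 maps an edge to its endpoints' difference, ∂[p,q] = q − p. For instance
  ∂PT = T − P.
This gives a 6×12 integer matrix of rank 5; reducing to Smith normal form yields diagonal entries (1,1,1,1,1).

∂_2: C_2 → C_1 acts by ∂[p,q,r] = [q,r] − [p,r] + [p,q]. For instance
  ∂QRT = RT − QT + QR,
  ∂QRU = RU − QU + QR.
As a 12×6 matrix over Z this has rank 6, with invariant factors (1,1,1,1,1,1).

Computing H_k = (kernel of ∂_k) / (image of ∂_{k+1}):

  H_1: rank ker ∂_1 − rank ∂_2 = (12 − 5) − 6 = 1, and the invariant factors of ∂_2 are all 1, so H_1 = Z.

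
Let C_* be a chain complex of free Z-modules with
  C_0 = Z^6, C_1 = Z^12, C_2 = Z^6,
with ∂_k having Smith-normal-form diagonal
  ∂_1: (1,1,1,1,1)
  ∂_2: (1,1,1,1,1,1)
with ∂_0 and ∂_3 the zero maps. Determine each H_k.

H_0: b_0 = 6 − 0 − 5 = 1; torsion from ∂_1 factors > 1: none. So H_0 ≅ Z.
H_1: b_1 = 12 − 5 − 6 = 1; torsion from ∂_2 factors > 1: none. So H_1 ≅ Z.
H_2: b_2 = 6 − 6 − 0 = 0; torsion from ∂_3 factors > 1: none. So H_2 ≅ 0.

H_0 ≅ Z,  H_1 ≅ Z,  H_2 = 0.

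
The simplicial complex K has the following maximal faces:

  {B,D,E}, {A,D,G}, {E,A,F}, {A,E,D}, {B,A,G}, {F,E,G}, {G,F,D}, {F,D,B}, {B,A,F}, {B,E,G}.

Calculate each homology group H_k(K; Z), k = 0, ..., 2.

K has 6 vertices, 15 edges, 10 triangles.
rank ∂_0 = 0, rank ∂_1 = 5 ⇒ b_0 = 6 − 0 − 5 = 1; all invariant factors of ∂_1 are 1 so no torsion. So H_0 ≅ Z.
rank ∂_1 = 5, rank ∂_2 = 10 ⇒ b_1 = 15 − 5 − 10 = 0; ∂_2 has invariant factor(s) [2] giving torsion. So H_1 ≅ Z_2.
rank ∂_2 = 10, rank ∂_3 = 0 ⇒ b_2 = 10 − 10 − 0 = 0. So H_2 ≅ 0.

H_0 = Z,  H_1 = Z_2,  H_2 = 0.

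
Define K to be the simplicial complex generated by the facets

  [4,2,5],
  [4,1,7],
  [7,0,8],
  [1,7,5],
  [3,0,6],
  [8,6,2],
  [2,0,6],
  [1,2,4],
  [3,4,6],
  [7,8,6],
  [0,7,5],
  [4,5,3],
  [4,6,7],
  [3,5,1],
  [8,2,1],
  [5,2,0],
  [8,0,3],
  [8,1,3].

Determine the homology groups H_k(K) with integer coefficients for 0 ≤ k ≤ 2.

H_0 = Z,  H_1 = Z × Z/2,  H_2 = 0.

Take the total order 0 < 1 < 2 < 3 < 4 < 5 < 6 < 7 < 8 on the vertex set. Then K (dimension 2) consists of the simplices:

  0-simplices (9): [0], [1], [2], [3], [4], [5], [6], [7], [8]
  1-simplices (27): (27 of them)
  2-simplices (18): [0,2,5], [0,2,6], [0,3,6], [0,3,8], [0,5,7], [0,7,8], [1,2,4], [1,2,8], [1,3,5], [1,3,8], [1,4,7], [1,5,7], [2,4,5], [2,6,8], [3,4,5], [3,4,6], [4,6,7], [6,7,8]

giving chain groups C_0 ≅ Z^9, C_1 ≅ Z^27, C_2 ≅ Z^18.

∂_1: C_1 → C_0 sends each edge [p,q] (with p < q) to q − p. For instance
  ∂[0,3] = [3] − [0].
As a 9×27 matrix over Z this has rank 8, with invariant factors (1,1,1,1,1,1,1,1).

∂_2: C_2 → C_1 acts by ∂[p,q,r] = [q,r] − [p,r] + [p,q]. For instance
  ∂[1,3,8] = [3,8] − [1,8] + [1,3],
  ∂[4,6,7] = [6,7] − [4,7] + [4,6].
This gives a 27×18 integer matrix of rank 18; reducing to Smith normal form yields diagonal entries (1,1,1,1,1,1,1,1,1,1,1,1,1,1,1,1,1,2).

Computing H_k = (kernel of ∂_k) / (image of ∂_{k+1}):

  H_0: rank C_0 − rank ∂_1 = 9 − 8 = 1, and the invariant factors of ∂_1 are all 1, so H_0 = Z.
  H_1: rank ker ∂_1 − rank ∂_2 = (27 − 8) − 18 = 1, and ∂_2 has invariant factor 2 > 1, so H_1 = Z × Z/2.
  H_2: rank ker ∂_2 − rank ∂_3 = (18 − 18) − 0 = 0, and there is no ∂_3, so H_2 = 0.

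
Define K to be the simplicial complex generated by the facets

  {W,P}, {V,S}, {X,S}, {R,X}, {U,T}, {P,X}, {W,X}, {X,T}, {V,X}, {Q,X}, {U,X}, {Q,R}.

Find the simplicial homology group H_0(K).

We work with the vertex ordering P < Q < R < S < T < U < V < W < X. The simplices of K, each written with vertices in increasing order, are:

  0-simplices (9): P, Q, R, S, T, U, V, W, X
  1-simplices (12): PW, PX, QR, QX, RX, SV, SX, TU, TX, UX, VX, WX

so the chain groups are C_0 ≅ Z^9, C_1 ≅ Z^12.

The boundary map ∂_1: C_1 → C_0 is given by ∂[p,q] = [q] − [p]. For instance
  ∂TX = X − T.
As a 9×12 matrix over Z this has rank 8, with invariant factors (1,1,1,1,1,1,1,1).

Computing H_k = (kernel of ∂_k) / (image of ∂_{k+1}):

  H_0: rank C_0 − rank ∂_1 = 9 − 8 = 1, and the invariant factors of ∂_1 are all 1, so H_0 = Z.

H_0 ≅ Z.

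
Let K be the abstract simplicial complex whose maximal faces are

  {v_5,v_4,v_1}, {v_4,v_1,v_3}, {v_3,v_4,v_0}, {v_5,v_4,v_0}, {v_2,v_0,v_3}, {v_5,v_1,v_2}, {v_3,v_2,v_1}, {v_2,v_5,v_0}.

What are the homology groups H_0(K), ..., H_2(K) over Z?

H_0 ≅ Z,  H_1 = 0,  H_2 ≅ Z.

Fix the vertex order v_0 < v_1 < v_2 < v_3 < v_4 < v_5 and write every simplex with vertices in increasing order. Then dim K = 2 and the simplices of K are:

  0-simplices (6): [v_0], [v_1], [v_2], [v_3], [v_4], [v_5]
  1-simplices (12): [v_0,v_2], [v_0,v_3], [v_0,v_4], [v_0,v_5], [v_1,v_2], [v_1,v_3], [v_1,v_4], [v_1,v_5], [v_2,v_3], [v_2,v_5], [v_3,v_4], [v_4,v_5]
  2-simplices (8): [v_0,v_2,v_3], [v_0,v_2,v_5], [v_0,v_3,v_4], [v_0,v_4,v_5], [v_1,v_2,v_3], [v_1,v_2,v_5], [v_1,v_3,v_4], [v_1,v_4,v_5]

giving chain groups C_0 ≅ Z^6, C_1 ≅ Z^12, C_2 ≅ Z^8.

The boundary map ∂_1: C_1 → C_0 sends each edge [p,q] (with p < q) to q − p.
The resulting 6×12 matrix has rank 5, and its Smith normal form has invariant factors (1,1,1,1,1).

The boundary map ∂_2: C_2 → C_1 sends each 2-simplex [p,q,r] to [q,r] − [p,r] + [p,q]. For instance
  ∂[v_1,v_2,v_5] = [v_2,v_5] − [v_1,v_5] + [v_1,v_2],
  ∂[v_0,v_3,v_4] = [v_3,v_4] − [v_0,v_4] + [v_0,v_3].
The 12×8 boundary matrix has rank 7 and Smith normal form diag(1,1,1,1,1,1,1).

Reading off H_k = ker ∂_k / im ∂_{k+1}:

  H_0: rank C_0 − rank ∂_1 = 6 − 5 = 1, and the invariant factors of ∂_1 are all 1, so H_0 ≅ Z.
  H_1: rank ker ∂_1 − rank ∂_2 = (12 − 5) − 7 = 0, and the invariant factors of ∂_2 are all 1, so H_1 ≅ 0.
  H_2: rank ker ∂_2 − rank ∂_3 = (8 − 7) − 0 = 1, and there is no ∂_3, so H_2 ≅ Z.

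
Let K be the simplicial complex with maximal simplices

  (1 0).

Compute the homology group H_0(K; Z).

K has 2 vertices, 1 edge.
rank ∂_0 = 0, rank ∂_1 = 1 ⇒ b_0 = 2 − 0 − 1 = 1; all invariant factors of ∂_1 are 1 so no torsion. So H_0 ≅ Z.

H_0 ≅ Z.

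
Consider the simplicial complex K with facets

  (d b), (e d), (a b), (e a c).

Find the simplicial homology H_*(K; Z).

Fix the vertex order a < b < c < d < e and write every simplex with vertices in increasing order. Then dim K = 2 and the simplices of K are:

  0-simplices (5): a, b, c, d, e
  1-simplices (6): ab, ac, ae, bd, ce, de
  2-simplices (1): ace

giving chain groups C_0 ≅ Z^5, C_1 ≅ Z^6, C_2 ≅ Z^1.

Boundary ∂_1: C_1 → C_0 sends each edge [p,q] (with p < q) to q − p. For instance
  ∂bd = d − b.
The 5×6 boundary matrix has rank 4 and Smith normal form diag(1,1,1,1).

Boundary ∂_2: C_2 → C_1 maps a triangle to the signed sum of its edges. For instance
  ∂ace = ce − ae + ac.
The resulting 6×1 matrix has rank 1, and its Smith normal form has invariant factors (1).

Computing H_k = (kernel of ∂_k) / (image of ∂_{k+1}):

  H_0: rank C_0 − rank ∂_1 = 5 − 4 = 1, and the invariant factors of ∂_1 are all 1, so H_0 = Z.
  H_1: rank ker ∂_1 − rank ∂_2 = (6 − 4) − 1 = 1, and the invariant factors of ∂_2 are all 1, so H_1 = Z.
  H_2: rank ker ∂_2 − rank ∂_3 = (1 − 1) − 0 = 0, and there is no ∂_3, so H_2 = 0.

As a check, the Euler characteristic is 5 − 6 + 1 = 0, which agrees with 1 − 1 + 0 = 0.

H_0 ≅ Z,  H_1 ≅ Z,  H_2 = 0.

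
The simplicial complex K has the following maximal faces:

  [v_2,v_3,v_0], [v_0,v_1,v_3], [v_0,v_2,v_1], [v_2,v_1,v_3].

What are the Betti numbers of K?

b_0 = 1, b_1 = 0, b_2 = 1.

Fix the vertex order v_0 < v_1 < v_2 < v_3 and write every simplex with vertices in increasing order. Then dim K = 2 and the simplices of K are:

  0-simplices (4): [v_0], [v_1], [v_2], [v_3]
  1-simplices (6): [v_0,v_1], [v_0,v_2], [v_0,v_3], [v_1,v_2], [v_1,v_3], [v_2,v_3]
  2-simplices (4): [v_0,v_1,v_2], [v_0,v_1,v_3], [v_0,v_2,v_3], [v_1,v_2,v_3]

Hence C_0 ≅ Z^4, C_1 ≅ Z^6, C_2 ≅ Z^4.

Boundary ∂_1: C_1 → C_0 sends each edge [p,q] (with p < q) to q − p.
This gives a 4×6 integer matrix of rank 3; reducing to Smith normal form yields diagonal entries (1,1,1).

The boundary map ∂_2: C_2 → C_1 sends each 2-simplex [p,q,r] to [q,r] − [p,r] + [p,q]. For instance
  ∂[v_0,v_1,v_3] = [v_1,v_3] − [v_0,v_3] + [v_0,v_1],
  ∂[v_0,v_2,v_3] = [v_2,v_3] − [v_0,v_3] + [v_0,v_2].
As a 6×4 matrix over Z this has rank 3, with invariant factors (1,1,1).

Now H_k = ker ∂_k / im ∂_{k+1}, so:

  H_0: rank C_0 − rank ∂_1 = 4 − 3 = 1, and the invariant factors of ∂_1 are all 1, so H_0 = Z.
  H_1: rank ker ∂_1 − rank ∂_2 = (6 − 3) − 3 = 0, and the invariant factors of ∂_2 are all 1, so H_1 = 0.
  H_2: rank ker ∂_2 − rank ∂_3 = (4 − 3) − 0 = 1, and there is no ∂_3, so H_2 = Z.

As a check, the Euler characteristic is 4 − 6 + 4 = 2, which agrees with 1 − 0 + 1 = 2.

Hence the Betti numbers are b_0 = 1, b_1 = 0, b_2 = 1.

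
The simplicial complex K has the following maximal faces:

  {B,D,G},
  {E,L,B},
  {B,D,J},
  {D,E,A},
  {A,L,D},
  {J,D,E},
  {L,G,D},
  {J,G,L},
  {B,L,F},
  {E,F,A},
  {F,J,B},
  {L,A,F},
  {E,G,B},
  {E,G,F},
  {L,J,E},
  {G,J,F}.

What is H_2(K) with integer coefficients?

We work with the vertex ordering A < B < D < E < F < G < J < L. The simplices of K, each written with vertices in increasing order, are:

  0-simplices (8): A, B, D, E, F, G, J, L
  1-simplices (24): AD, AE, AF, AL, BD, BE, BF, BG, BJ, BL, DE, DG, DJ, DL, EF, EG, EJ, EL, FG, FJ, FL, GJ, GL, JL
  2-simplices (16): ADE, ADL, AEF, AFL, BDG, BDJ, BEG, BEL, BFJ, BFL, DEJ, DGL, EFG, EJL, FGJ, GJL

so the chain groups are C_0 ≅ Z^8, C_1 ≅ Z^24, C_2 ≅ Z^16.

Boundary ∂_1: C_1 → C_0 maps an edge to its endpoints' difference, ∂[p,q] = q − p.
This gives a 8×24 integer matrix of rank 7; reducing to Smith normal form yields diagonal entries (1,1,1,1,1,1,1).

∂_2: C_2 → C_1 sends each 2-simplex [p,q,r] to [q,r] − [p,r] + [p,q]. For instance
  ∂DGL = GL − DL + DG,
  ∂ADE = DE − AE + AD.
The 24×16 boundary matrix has rank 15 and Smith normal form diag(1,1,1,1,1,1,1,1,1,1,1,1,1,1,1).

Computing H_k = (kernel of ∂_k) / (image of ∂_{k+1}):

  H_2: rank ker ∂_2 − rank ∂_3 = (16 − 15) − 0 = 1, and there is no ∂_3, so H_2 = Z.

H_2 ≅ Z.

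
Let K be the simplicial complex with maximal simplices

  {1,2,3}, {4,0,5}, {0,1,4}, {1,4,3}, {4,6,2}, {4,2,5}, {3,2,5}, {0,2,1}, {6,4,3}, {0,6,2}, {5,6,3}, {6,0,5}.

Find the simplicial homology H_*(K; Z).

K has 7 vertices, 18 edges, 12 triangles.
rank ∂_0 = 0, rank ∂_1 = 6 ⇒ b_0 = 7 − 0 − 6 = 1; all invariant factors of ∂_1 are 1 so no torsion. So H_0 ≅ Z.
rank ∂_1 = 6, rank ∂_2 = 12 ⇒ b_1 = 18 − 6 − 12 = 0; ∂_2 has invariant factor(s) [2] giving torsion. So H_1 ≅ Z_2.
rank ∂_2 = 12, rank ∂_3 = 0 ⇒ b_2 = 12 − 12 − 0 = 0. So H_2 ≅ 0.

H_0 = Z,  H_1 = Z_2,  H_2 = 0.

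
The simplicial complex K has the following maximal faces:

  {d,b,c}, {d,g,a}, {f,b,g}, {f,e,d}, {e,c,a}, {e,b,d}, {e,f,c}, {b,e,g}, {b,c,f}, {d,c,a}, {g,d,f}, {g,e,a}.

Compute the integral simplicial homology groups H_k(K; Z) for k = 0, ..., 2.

Order the vertices as a < b < c < d < e < f < g. Listing each simplex with vertices in this order, K has dimension 2 with simplices:

  0-simplices (7): a, b, c, d, e, f, g
  1-simplices (18): ac, ad, ae, ag, bc, bd, be, bf, bg, cd, ce, cf, de, df, dg, ef, eg, fg
  2-simplices (12): acd, ace, adg, aeg, bcd, bcf, bde, beg, bfg, cef, def, dfg

so the chain groups are C_0 ≅ Z^7, C_1 ≅ Z^18, C_2 ≅ Z^12.

The boundary map ∂_1: C_1 → C_0 sends each edge [p,q] (with p < q) to q − p.
The resulting 7×18 matrix has rank 6, and its Smith normal form has invariant factors (1,1,1,1,1,1).

The boundary map ∂_2: C_2 → C_1 maps a triangle to the signed sum of its edges. For instance
  ∂aeg = eg − ag + ae,
  ∂dfg = fg − dg + df.
This gives a 18×12 integer matrix of rank 12; reducing to Smith normal form yields diagonal entries (1,1,1,1,1,1,1,1,1,1,1,2).

Computing H_k = (kernel of ∂_k) / (image of ∂_{k+1}):

  H_0: rank C_0 − rank ∂_1 = 7 − 6 = 1, and the invariant factors of ∂_1 are all 1, so H_0 = Z.
  H_1: rank ker ∂_1 − rank ∂_2 = (18 − 6) − 12 = 0, and ∂_2 has invariant factor 2 > 1, so H_1 = Z/2.
  H_2: rank ker ∂_2 − rank ∂_3 = (12 − 12) − 0 = 0, and there is no ∂_3, so H_2 = 0.

H_0 ≅ Z,  H_1 ≅ Z/2,  H_2 = 0.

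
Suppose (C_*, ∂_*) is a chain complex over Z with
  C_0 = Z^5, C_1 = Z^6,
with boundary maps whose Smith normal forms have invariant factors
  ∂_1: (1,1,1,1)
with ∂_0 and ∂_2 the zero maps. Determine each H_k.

H_0 ≅ Z,  H_1 ≅ Z^2.

H_0: b_0 = 5 − 0 − 4 = 1; torsion from ∂_1 factors > 1: none. So H_0 ≅ Z.
H_1: b_1 = 6 − 4 − 0 = 2; torsion from ∂_2 factors > 1: none. So H_1 ≅ Z^2.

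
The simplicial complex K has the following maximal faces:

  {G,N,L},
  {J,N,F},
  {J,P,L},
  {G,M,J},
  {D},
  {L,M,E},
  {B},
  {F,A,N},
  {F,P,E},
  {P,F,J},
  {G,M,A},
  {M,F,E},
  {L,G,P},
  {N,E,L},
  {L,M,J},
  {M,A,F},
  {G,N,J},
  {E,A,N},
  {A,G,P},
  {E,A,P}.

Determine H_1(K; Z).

Take the total order A < B < D < E < F < G < J < L < M < N < P on the vertex set. Then K (dimension 2) consists of the simplices:

  0-simplices (11): A, B, D, E, F, G, J, L, M, N, P
  1-simplices (27): AE, AF, AG, AM, AN, AP, EF, EL, EM, EN, EP, FJ, FM, FN, FP, GJ, GL, GM, GN, GP, JL, JM, JN, JP, LM, LN, LP
  2-simplices (18): AEN, AEP, AFM, AFN, AGM, AGP, EFM, EFP, ELM, ELN, FJN, FJP, GJM, GJN, GLN, GLP, JLM, JLP

giving chain groups C_0 ≅ Z^11, C_1 ≅ Z^27, C_2 ≅ Z^18.

∂_1: C_1 → C_0 maps an edge to its endpoints' difference, ∂[p,q] = q − p. For instance
  ∂FM = M − F.
This gives a 11×27 integer matrix of rank 8; reducing to Smith normal form yields diagonal entries (1,1,1,1,1,1,1,1).

The boundary map ∂_2: C_2 → C_1 acts by ∂[p,q,r] = [q,r] − [p,r] + [p,q]. For instance
  ∂AEN = EN − AN + AE,
  ∂ELN = LN − EN + EL.
The 27×18 boundary matrix has rank 18 and Smith normal form diag(1,1,1,1,1,1,1,1,1,1,1,1,1,1,1,1,1,2).

From H_k ≅ ker(∂_k) / im(∂_{k+1}) we obtain:

  H_1: rank ker ∂_1 − rank ∂_2 = (27 − 8) − 18 = 1, and ∂_2 has invariant factor 2 > 1, so H_1 ≅ Z ⊕ Z/2.

H_1 = Z ⊕ Z/2.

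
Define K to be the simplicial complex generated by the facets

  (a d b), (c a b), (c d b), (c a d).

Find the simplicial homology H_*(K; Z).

H_0 = Z,  H_1 = 0,  H_2 = Z.

Order the vertices as a < b < c < d. Listing each simplex with vertices in this order, K has dimension 2 with simplices:

  0-simplices (4): a, b, c, d
  1-simplices (6): ab, ac, ad, bc, bd, cd
  2-simplices (4): abc, abd, acd, bcd

giving chain groups C_0 ≅ Z^4, C_1 ≅ Z^6, C_2 ≅ Z^4.

The boundary map ∂_1: C_1 → C_0 is given by ∂[p,q] = [q] − [p].
The 4×6 boundary matrix has rank 3 and Smith normal form diag(1,1,1).

The boundary map ∂_2: C_2 → C_1 maps a triangle to the signed sum of its edges. For instance
  ∂bcd = cd − bd + bc,
  ∂abc = bc − ac + ab.
The resulting 6×4 matrix has rank 3, and its Smith normal form has invariant factors (1,1,1).

Computing H_k = (kernel of ∂_k) / (image of ∂_{k+1}):

  H_0: rank C_0 − rank ∂_1 = 4 − 3 = 1, and the invariant factors of ∂_1 are all 1, so H_0 = Z.
  H_1: rank ker ∂_1 − rank ∂_2 = (6 − 3) − 3 = 0, and the invariant factors of ∂_2 are all 1, so H_1 = 0.
  H_2: rank ker ∂_2 − rank ∂_3 = (4 − 3) − 0 = 1, and there is no ∂_3, so H_2 = Z.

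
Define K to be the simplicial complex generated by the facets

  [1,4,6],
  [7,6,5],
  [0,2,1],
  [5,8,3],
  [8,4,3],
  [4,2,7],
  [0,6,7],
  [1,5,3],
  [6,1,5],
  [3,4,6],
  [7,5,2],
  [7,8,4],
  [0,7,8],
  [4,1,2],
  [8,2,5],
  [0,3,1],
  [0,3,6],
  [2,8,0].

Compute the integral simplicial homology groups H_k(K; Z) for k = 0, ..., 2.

K has 9 vertices, 27 edges, 18 triangles.
rank ∂_0 = 0, rank ∂_1 = 8 ⇒ b_0 = 9 − 0 − 8 = 1; all invariant factors of ∂_1 are 1 so no torsion. So H_0 ≅ Z.
rank ∂_1 = 8, rank ∂_2 = 18 ⇒ b_1 = 27 − 8 − 18 = 1; ∂_2 has invariant factor(s) [2] giving torsion. So H_1 ≅ Z × Z/2.
rank ∂_2 = 18, rank ∂_3 = 0 ⇒ b_2 = 18 − 18 − 0 = 0. So H_2 ≅ 0.

H_0 = Z,  H_1 = Z × Z/2,  H_2 = 0.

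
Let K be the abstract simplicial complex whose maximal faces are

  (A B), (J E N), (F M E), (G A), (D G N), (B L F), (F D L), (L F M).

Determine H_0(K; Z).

H_0 = Z.

We work with the vertex ordering A < B < D < E < F < G < J < L < M < N. The simplices of K, each written with vertices in increasing order, are:

  0-simplices (10): A, B, D, E, F, G, J, L, M, N
  1-simplices (17): AB, AG, BF, BL, DF, DG, DL, DN, EF, EJ, EM, EN, FL, FM, GN, JN, LM
  2-simplices (6): BFL, DFL, DGN, EFM, EJN, FLM

giving chain groups C_0 ≅ Z^10, C_1 ≅ Z^17, C_2 ≅ Z^6.

∂_1: C_1 → C_0 sends each edge [p,q] (with p < q) to q − p. For instance
  ∂LM = M − L.
This gives a 10×17 integer matrix of rank 9; reducing to Smith normal form yields diagonal entries (1,1,1,1,1,1,1,1,1).

The boundary map ∂_2: C_2 → C_1 maps a triangle to the signed sum of its edges. For instance
  ∂FLM = LM − FM + FL,
  ∂BFL = FL − BL + BF.
This gives a 17×6 integer matrix of rank 6; reducing to Smith normal form yields diagonal entries (1,1,1,1,1,1).

Now H_k = ker ∂_k / im ∂_{k+1}, so:

  H_0: rank C_0 − rank ∂_1 = 10 − 9 = 1, and the invariant factors of ∂_1 are all 1, so H_0 = Z.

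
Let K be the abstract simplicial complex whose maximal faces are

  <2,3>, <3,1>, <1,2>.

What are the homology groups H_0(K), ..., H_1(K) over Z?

Take the total order 1 < 2 < 3 on the vertex set. Then K (dimension 1) consists of the simplices:

  0-simplices (3): [1], [2], [3]
  1-simplices (3): [1,2], [1,3], [2,3]

so the chain groups are C_0 ≅ Z^3, C_1 ≅ Z^3.

Boundary ∂_1: C_1 → C_0 sends each edge [p,q] (with p < q) to q − p.
This gives a 3×3 integer matrix of rank 2; reducing to Smith normal form yields diagonal entries (1,1).

From H_k ≅ ker(∂_k) / im(∂_{k+1}) we obtain:

  H_0: rank C_0 − rank ∂_1 = 3 − 2 = 1, and the invariant factors of ∂_1 are all 1, so H_0 ≅ Z.
  H_1: rank ker ∂_1 − rank ∂_2 = (3 − 2) − 0 = 1, and there is no ∂_2, so H_1 ≅ Z.

H_0 = Z,  H_1 = Z.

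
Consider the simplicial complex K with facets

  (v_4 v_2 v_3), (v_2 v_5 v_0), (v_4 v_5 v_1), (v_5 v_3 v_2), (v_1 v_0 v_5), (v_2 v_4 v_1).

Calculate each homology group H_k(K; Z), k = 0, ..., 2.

H_0 ≅ Z,  H_1 ≅ Z,  H_2 = 0.

Take the total order v_0 < v_1 < v_2 < v_3 < v_4 < v_5 on the vertex set. Then K (dimension 2) consists of the simplices:

  0-simplices (6): [v_0], [v_1], [v_2], [v_3], [v_4], [v_5]
  1-simplices (12): [v_0,v_1], [v_0,v_2], [v_0,v_5], [v_1,v_2], [v_1,v_4], [v_1,v_5], [v_2,v_3], [v_2,v_4], [v_2,v_5], [v_3,v_4], [v_3,v_5], [v_4,v_5]
  2-simplices (6): [v_0,v_1,v_5], [v_0,v_2,v_5], [v_1,v_2,v_4], [v_1,v_4,v_5], [v_2,v_3,v_4], [v_2,v_3,v_5]

so the chain groups are C_0 ≅ Z^6, C_1 ≅ Z^12, C_2 ≅ Z^6.

The boundary map ∂_1: C_1 → C_0 sends each edge [p,q] (with p < q) to q − p. For instance
  ∂[v_2,v_4] = [v_4] − [v_2].
The resulting 6×12 matrix has rank 5, and its Smith normal form has invariant factors (1,1,1,1,1).

Boundary ∂_2: C_2 → C_1 maps a triangle to the signed sum of its edges. For instance
  ∂[v_0,v_1,v_5] = [v_1,v_5] − [v_0,v_5] + [v_0,v_1],
  ∂[v_2,v_3,v_4] = [v_3,v_4] − [v_2,v_4] + [v_2,v_3].
The 12×6 boundary matrix has rank 6 and Smith normal form diag(1,1,1,1,1,1).

From H_k ≅ ker(∂_k) / im(∂_{k+1}) we obtain:

  H_0: rank C_0 − rank ∂_1 = 6 − 5 = 1, and the invariant factors of ∂_1 are all 1, so H_0 = Z.
  H_1: rank ker ∂_1 − rank ∂_2 = (12 − 5) − 6 = 1, and the invariant factors of ∂_2 are all 1, so H_1 = Z.
  H_2: rank ker ∂_2 − rank ∂_3 = (6 − 6) − 0 = 0, and there is no ∂_3, so H_2 = 0.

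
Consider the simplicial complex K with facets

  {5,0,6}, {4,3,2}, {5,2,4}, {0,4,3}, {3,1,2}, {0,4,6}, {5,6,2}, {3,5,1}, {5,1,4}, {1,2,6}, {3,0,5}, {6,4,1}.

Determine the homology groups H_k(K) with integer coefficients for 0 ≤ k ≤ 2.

Fix the vertex order 0 < 1 < 2 < 3 < 4 < 5 < 6 and write every simplex with vertices in increasing order. Then dim K = 2 and the simplices of K are:

  0-simplices (7): [0], [1], [2], [3], [4], [5], [6]
  1-simplices (18): [0,3], [0,4], [0,5], [0,6], [1,2], [1,3], [1,4], [1,5], [1,6], [2,3], [2,4], [2,5], [2,6], [3,4], [3,5], [4,5], [4,6], [5,6]
  2-simplices (12): [0,3,4], [0,3,5], [0,4,6], [0,5,6], [1,2,3], [1,2,6], [1,3,5], [1,4,5], [1,4,6], [2,3,4], [2,4,5], [2,5,6]

Hence C_0 ≅ Z^7, C_1 ≅ Z^18, C_2 ≅ Z^12.

∂_1: C_1 → C_0 sends each edge [p,q] (with p < q) to q − p. For instance
  ∂[2,3] = [3] − [2].
The 7×18 boundary matrix has rank 6 and Smith normal form diag(1,1,1,1,1,1).

Boundary ∂_2: C_2 → C_1 sends each 2-simplex [p,q,r] to [q,r] − [p,r] + [p,q]. For instance
  ∂[1,2,6] = [2,6] − [1,6] + [1,2],
  ∂[2,5,6] = [5,6] − [2,6] + [2,5].
This gives a 18×12 integer matrix of rank 12; reducing to Smith normal form yields diagonal entries (1,1,1,1,1,1,1,1,1,1,1,2).

Reading off H_k = ker ∂_k / im ∂_{k+1}:

  H_0: rank C_0 − rank ∂_1 = 7 − 6 = 1, and the invariant factors of ∂_1 are all 1, so H_0 ≅ Z.
  H_1: rank ker ∂_1 − rank ∂_2 = (18 − 6) − 12 = 0, and ∂_2 has invariant factor 2 > 1, so H_1 ≅ Z_2.
  H_2: rank ker ∂_2 − rank ∂_3 = (12 − 12) − 0 = 0, and there is no ∂_3, so H_2 ≅ 0.

(K is a triangulation of the real projective plane RP^2.)

H_0 = Z,  H_1 = Z_2,  H_2 = 0.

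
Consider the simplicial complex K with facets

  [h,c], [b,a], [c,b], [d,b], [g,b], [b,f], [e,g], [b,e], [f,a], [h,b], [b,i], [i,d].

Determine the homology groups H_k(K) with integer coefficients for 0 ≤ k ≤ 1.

H_0 ≅ Z,  H_1 ≅ Z^4.

Fix the vertex order a < b < c < d < e < f < g < h < i and write every simplex with vertices in increasing order. Then dim K = 1 and the simplices of K are:

  0-simplices (9): a, b, c, d, e, f, g, h, i
  1-simplices (12): ab, af, bc, bd, be, bf, bg, bh, bi, ch, di, eg

Hence C_0 ≅ Z^9, C_1 ≅ Z^12.

∂_1: C_1 → C_0 maps an edge to its endpoints' difference, ∂[p,q] = q − p.
The 9×12 boundary matrix has rank 8 and Smith normal form diag(1,1,1,1,1,1,1,1).

Reading off H_k = ker ∂_k / im ∂_{k+1}:

  H_0: rank C_0 − rank ∂_1 = 9 − 8 = 1, and the invariant factors of ∂_1 are all 1, so H_0 ≅ Z.
  H_1: rank ker ∂_1 − rank ∂_2 = (12 − 8) − 0 = 4, and there is no ∂_2, so H_1 ≅ Z^4.

(K is a triangulation of a wedge of 4 circles.)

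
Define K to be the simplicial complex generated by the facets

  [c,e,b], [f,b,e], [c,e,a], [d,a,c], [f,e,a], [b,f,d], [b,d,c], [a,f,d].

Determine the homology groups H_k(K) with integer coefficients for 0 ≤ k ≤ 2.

We work with the vertex ordering a < b < c < d < e < f. The simplices of K, each written with vertices in increasing order, are:

  0-simplices (6): a, b, c, d, e, f
  1-simplices (12): ac, ad, ae, af, bc, bd, be, bf, cd, ce, df, ef
  2-simplices (8): acd, ace, adf, aef, bcd, bce, bdf, bef

so the chain groups are C_0 ≅ Z^6, C_1 ≅ Z^12, C_2 ≅ Z^8.

∂_1: C_1 → C_0 is given by ∂[p,q] = [q] − [p].
The 6×12 boundary matrix has rank 5 and Smith normal form diag(1,1,1,1,1).

The boundary map ∂_2: C_2 → C_1 maps a triangle to the signed sum of its edges. For instance
  ∂ace = ce − ae + ac,
  ∂bef = ef − bf + be.
This gives a 12×8 integer matrix of rank 7; reducing to Smith normal form yields diagonal entries (1,1,1,1,1,1,1).

Reading off H_k = ker ∂_k / im ∂_{k+1}:

  H_0: rank C_0 − rank ∂_1 = 6 − 5 = 1, and the invariant factors of ∂_1 are all 1, so H_0 = Z.
  H_1: rank ker ∂_1 − rank ∂_2 = (12 − 5) − 7 = 0, and the invariant factors of ∂_2 are all 1, so H_1 = 0.
  H_2: rank ker ∂_2 − rank ∂_3 = (8 − 7) − 0 = 1, and there is no ∂_3, so H_2 = Z.

As a check, the Euler characteristic is 6 − 12 + 8 = 2, which agrees with 1 − 0 + 1 = 2.

H_0 ≅ Z,  H_1 = 0,  H_2 ≅ Z.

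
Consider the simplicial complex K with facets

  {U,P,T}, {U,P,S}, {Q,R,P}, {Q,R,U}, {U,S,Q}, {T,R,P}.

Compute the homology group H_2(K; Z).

H_2 ≅ 0.

Fix the vertex order P < Q < R < S < T < U and write every simplex with vertices in increasing order. Then dim K = 2 and the simplices of K are:

  0-simplices (6): P, Q, R, S, T, U
  1-simplices (12): PQ, PR, PS, PT, PU, QR, QS, QU, RT, RU, SU, TU
  2-simplices (6): PQR, PRT, PSU, PTU, QRU, QSU

giving chain groups C_0 ≅ Z^6, C_1 ≅ Z^12, C_2 ≅ Z^6.

The boundary map ∂_1: C_1 → C_0 maps an edge to its endpoints' difference, ∂[p,q] = q − p. For instance
  ∂PS = S − P.
The resulting 6×12 matrix has rank 5, and its Smith normal form has invariant factors (1,1,1,1,1).

Boundary ∂_2: C_2 → C_1 sends each 2-simplex [p,q,r] to [q,r] − [p,r] + [p,q]. For instance
  ∂PRT = RT − PT + PR,
  ∂QSU = SU − QU + QS.
As a 12×6 matrix over Z this has rank 6, with invariant factors (1,1,1,1,1,1).

Reading off H_k = ker ∂_k / im ∂_{k+1}:

  H_2: rank ker ∂_2 − rank ∂_3 = (6 − 6) − 0 = 0, and there is no ∂_3, so H_2 ≅ 0.

(K is a triangulation of the cylinder S^1 x I.)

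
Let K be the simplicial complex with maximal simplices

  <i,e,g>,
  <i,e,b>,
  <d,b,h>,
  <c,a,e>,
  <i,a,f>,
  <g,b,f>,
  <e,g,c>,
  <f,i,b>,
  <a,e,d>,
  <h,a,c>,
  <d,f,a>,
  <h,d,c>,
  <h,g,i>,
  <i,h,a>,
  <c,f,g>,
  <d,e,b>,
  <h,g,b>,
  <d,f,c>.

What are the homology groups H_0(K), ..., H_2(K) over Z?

H_0 ≅ Z,  H_1 ≅ Z ⊕ Z_2,  H_2 = 0.

Fix the vertex order a < b < c < d < e < f < g < h < i and write every simplex with vertices in increasing order. Then dim K = 2 and the simplices of K are:

  0-simplices (9): a, b, c, d, e, f, g, h, i
  1-simplices (27): ac, ad, ae, af, ah, ai, bd, be, bf, bg, bh, bi, cd, ce, cf, cg, ch, de, df, dh, eg, ei, fg, fi, gh, gi, hi
  2-simplices (18): ace, ach, ade, adf, afi, ahi, bde, bdh, bei, bfg, bfi, bgh, cdf, cdh, ceg, cfg, egi, ghi

giving chain groups C_0 ≅ Z^9, C_1 ≅ Z^27, C_2 ≅ Z^18.

Boundary ∂_1: C_1 → C_0 maps an edge to its endpoints' difference, ∂[p,q] = q − p.
This gives a 9×27 integer matrix of rank 8; reducing to Smith normal form yields diagonal entries (1,1,1,1,1,1,1,1).

∂_2: C_2 → C_1 maps a triangle to the signed sum of its edges. For instance
  ∂bdh = dh − bh + bd,
  ∂cfg = fg − cg + cf.
As a 27×18 matrix over Z this has rank 18, with invariant factors (1,1,1,1,1,1,1,1,1,1,1,1,1,1,1,1,1,2).

Reading off H_k = ker ∂_k / im ∂_{k+1}:

  H_0: rank C_0 − rank ∂_1 = 9 − 8 = 1, and the invariant factors of ∂_1 are all 1, so H_0 = Z.
  H_1: rank ker ∂_1 − rank ∂_2 = (27 − 8) − 18 = 1, and ∂_2 has invariant factor 2 > 1, so H_1 = Z ⊕ Z_2.
  H_2: rank ker ∂_2 − rank ∂_3 = (18 − 18) − 0 = 0, and there is no ∂_3, so H_2 = 0.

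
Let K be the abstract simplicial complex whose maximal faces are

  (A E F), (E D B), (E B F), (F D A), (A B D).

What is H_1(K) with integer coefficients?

H_1 = Z.

Take the total order A < B < D < E < F on the vertex set. Then K (dimension 2) consists of the simplices:

  0-simplices (5): A, B, D, E, F
  1-simplices (10): AB, AD, AE, AF, BD, BE, BF, DE, DF, EF
  2-simplices (5): ABD, ADF, AEF, BDE, BEF

giving chain groups C_0 ≅ Z^5, C_1 ≅ Z^10, C_2 ≅ Z^5.

Boundary ∂_1: C_1 → C_0 is given by ∂[p,q] = [q] − [p].
As a 5×10 matrix over Z this has rank 4, with invariant factors (1,1,1,1).

∂_2: C_2 → C_1 maps a triangle to the signed sum of its edges. For instance
  ∂AEF = EF − AF + AE,
  ∂ADF = DF − AF + AD.
The resulting 10×5 matrix has rank 5, and its Smith normal form has invariant factors (1,1,1,1,1).

Reading off H_k = ker ∂_k / im ∂_{k+1}:

  H_1: rank ker ∂_1 − rank ∂_2 = (10 − 4) − 5 = 1, and the invariant factors of ∂_2 are all 1, so H_1 ≅ Z.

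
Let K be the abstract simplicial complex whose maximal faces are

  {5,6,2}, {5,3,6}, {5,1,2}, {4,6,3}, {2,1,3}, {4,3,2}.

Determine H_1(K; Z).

H_1 ≅ Z.

Take the total order 1 < 2 < 3 < 4 < 5 < 6 on the vertex set. Then K (dimension 2) consists of the simplices:

  0-simplices (6): [1], [2], [3], [4], [5], [6]
  1-simplices (12): [1,2], [1,3], [1,5], [2,3], [2,4], [2,5], [2,6], [3,4], [3,5], [3,6], [4,6], [5,6]
  2-simplices (6): [1,2,3], [1,2,5], [2,3,4], [2,5,6], [3,4,6], [3,5,6]

Hence C_0 ≅ Z^6, C_1 ≅ Z^12, C_2 ≅ Z^6.

∂_1: C_1 → C_0 sends each edge [p,q] (with p < q) to q − p. For instance
  ∂[2,6] = [6] − [2].
The 6×12 boundary matrix has rank 5 and Smith normal form diag(1,1,1,1,1).

The boundary map ∂_2: C_2 → C_1 maps a triangle to the signed sum of its edges. For instance
  ∂[3,4,6] = [4,6] − [3,6] + [3,4],
  ∂[3,5,6] = [5,6] − [3,6] + [3,5].
The 12×6 boundary matrix has rank 6 and Smith normal form diag(1,1,1,1,1,1).

Computing H_k = (kernel of ∂_k) / (image of ∂_{k+1}):

  H_1: rank ker ∂_1 − rank ∂_2 = (12 − 5) − 6 = 1, and the invariant factors of ∂_2 are all 1, so H_1 ≅ Z.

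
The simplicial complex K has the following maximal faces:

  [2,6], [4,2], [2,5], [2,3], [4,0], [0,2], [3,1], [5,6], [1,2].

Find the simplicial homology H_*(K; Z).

H_0 ≅ Z,  H_1 ≅ Z^3.

We work with the vertex ordering 0 < 1 < 2 < 3 < 4 < 5 < 6. The simplices of K, each written with vertices in increasing order, are:

  0-simplices (7): [0], [1], [2], [3], [4], [5], [6]
  1-simplices (9): [0,2], [0,4], [1,2], [1,3], [2,3], [2,4], [2,5], [2,6], [5,6]

Hence C_0 ≅ Z^7, C_1 ≅ Z^9.

∂_1: C_1 → C_0 is given by ∂[p,q] = [q] − [p]. For instance
  ∂[2,4] = [4] − [2].
The resulting 7×9 matrix has rank 6, and its Smith normal form has invariant factors (1,1,1,1,1,1).

Computing H_k = (kernel of ∂_k) / (image of ∂_{k+1}):

  H_0: rank C_0 − rank ∂_1 = 7 − 6 = 1, and the invariant factors of ∂_1 are all 1, so H_0 ≅ Z.
  H_1: rank ker ∂_1 − rank ∂_2 = (9 − 6) − 0 = 3, and there is no ∂_2, so H_1 ≅ Z^3.

(K is a triangulation of a wedge of 3 circles.)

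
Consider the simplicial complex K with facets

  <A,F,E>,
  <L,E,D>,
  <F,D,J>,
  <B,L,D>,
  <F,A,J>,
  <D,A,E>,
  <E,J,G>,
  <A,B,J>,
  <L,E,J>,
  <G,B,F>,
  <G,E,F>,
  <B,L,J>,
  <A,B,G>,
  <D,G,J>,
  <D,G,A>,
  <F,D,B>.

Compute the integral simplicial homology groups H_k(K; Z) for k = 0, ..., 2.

H_0 ≅ Z,  H_1 ≅ Z^2,  H_2 ≅ Z.

K has 8 vertices, 24 edges, 16 triangles.
rank ∂_0 = 0, rank ∂_1 = 7 ⇒ b_0 = 8 − 0 − 7 = 1; all invariant factors of ∂_1 are 1 so no torsion. So H_0 ≅ Z.
rank ∂_1 = 7, rank ∂_2 = 15 ⇒ b_1 = 24 − 7 − 15 = 2; all invariant factors of ∂_2 are 1 so no torsion. So H_1 ≅ Z^2.
rank ∂_2 = 15, rank ∂_3 = 0 ⇒ b_2 = 16 − 15 − 0 = 1. So H_2 ≅ Z.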